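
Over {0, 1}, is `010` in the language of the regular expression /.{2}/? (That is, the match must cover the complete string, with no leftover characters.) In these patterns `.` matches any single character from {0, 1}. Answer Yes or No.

No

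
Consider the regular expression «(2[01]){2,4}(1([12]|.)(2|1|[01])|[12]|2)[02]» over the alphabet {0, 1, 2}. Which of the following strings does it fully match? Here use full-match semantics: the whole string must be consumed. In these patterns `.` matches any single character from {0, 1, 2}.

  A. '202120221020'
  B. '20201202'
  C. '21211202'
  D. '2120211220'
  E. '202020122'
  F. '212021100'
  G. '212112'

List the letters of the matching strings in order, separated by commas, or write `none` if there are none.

B, C, D, G

A → no match
B → match
C → match
D → match
E → no match
F → no match
G → match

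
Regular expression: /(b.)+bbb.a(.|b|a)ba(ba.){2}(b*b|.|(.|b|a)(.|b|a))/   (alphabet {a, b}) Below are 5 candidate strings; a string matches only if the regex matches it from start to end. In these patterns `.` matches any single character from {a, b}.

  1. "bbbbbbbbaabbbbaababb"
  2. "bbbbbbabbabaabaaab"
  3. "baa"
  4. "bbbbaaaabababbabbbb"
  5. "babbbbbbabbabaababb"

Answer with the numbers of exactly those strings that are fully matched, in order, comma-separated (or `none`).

1 → no match
2 → match
3 → no match
4 → no match
5 → match

2, 5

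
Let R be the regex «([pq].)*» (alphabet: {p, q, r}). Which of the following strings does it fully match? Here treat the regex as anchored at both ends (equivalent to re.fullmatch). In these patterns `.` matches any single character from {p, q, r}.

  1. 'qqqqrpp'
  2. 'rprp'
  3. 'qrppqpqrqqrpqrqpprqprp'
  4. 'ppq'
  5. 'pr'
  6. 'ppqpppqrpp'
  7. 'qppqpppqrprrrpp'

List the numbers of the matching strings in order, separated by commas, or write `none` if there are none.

1 → no match
2 → no match
3 → no match
4 → no match
5 → match
6 → match
7 → no match

5, 6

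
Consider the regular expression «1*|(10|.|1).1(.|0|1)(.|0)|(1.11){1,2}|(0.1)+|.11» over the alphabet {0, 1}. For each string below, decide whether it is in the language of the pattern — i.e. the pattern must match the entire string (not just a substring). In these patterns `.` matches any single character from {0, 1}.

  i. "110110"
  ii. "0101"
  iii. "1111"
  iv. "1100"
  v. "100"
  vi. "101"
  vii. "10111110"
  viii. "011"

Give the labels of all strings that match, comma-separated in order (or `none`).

iii, viii

i → no match
ii → no match
iii → match
iv → no match
v → no match
vi → no match
vii → no match
viii → match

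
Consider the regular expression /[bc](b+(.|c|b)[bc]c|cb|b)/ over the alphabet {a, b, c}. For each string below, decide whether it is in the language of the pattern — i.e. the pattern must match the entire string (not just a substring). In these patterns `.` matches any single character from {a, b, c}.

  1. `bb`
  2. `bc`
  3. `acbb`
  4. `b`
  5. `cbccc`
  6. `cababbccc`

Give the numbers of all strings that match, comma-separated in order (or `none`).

1, 5

1 → match
2 → no match
3 → no match
4 → no match
5 → match
6 → no match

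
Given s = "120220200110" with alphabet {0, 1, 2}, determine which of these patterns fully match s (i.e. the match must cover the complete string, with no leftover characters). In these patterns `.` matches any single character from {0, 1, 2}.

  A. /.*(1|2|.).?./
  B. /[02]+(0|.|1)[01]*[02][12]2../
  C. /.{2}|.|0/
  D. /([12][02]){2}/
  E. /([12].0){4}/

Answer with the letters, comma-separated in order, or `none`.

A → match
B → no match
C → no match
D → no match
E → match

A, E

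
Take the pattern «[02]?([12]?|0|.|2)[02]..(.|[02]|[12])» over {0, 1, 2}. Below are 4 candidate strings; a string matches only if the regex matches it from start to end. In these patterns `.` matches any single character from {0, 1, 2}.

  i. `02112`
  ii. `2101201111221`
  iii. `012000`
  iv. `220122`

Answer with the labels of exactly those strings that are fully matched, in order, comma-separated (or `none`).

i. `02112` → match
ii → no match
iii. `012000` → match
iv. `220122` → match

i, iii, iv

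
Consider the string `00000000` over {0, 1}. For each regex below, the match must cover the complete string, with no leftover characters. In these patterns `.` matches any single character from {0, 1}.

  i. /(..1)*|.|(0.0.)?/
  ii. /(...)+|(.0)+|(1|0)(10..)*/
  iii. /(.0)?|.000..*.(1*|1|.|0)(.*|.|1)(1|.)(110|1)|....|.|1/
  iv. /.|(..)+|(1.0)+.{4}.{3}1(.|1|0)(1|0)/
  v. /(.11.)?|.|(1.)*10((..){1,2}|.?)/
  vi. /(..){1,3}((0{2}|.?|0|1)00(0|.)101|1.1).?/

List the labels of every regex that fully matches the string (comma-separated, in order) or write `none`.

i → no match
ii → match
iii → no match
iv → match
v → no match
vi → no match

ii, iv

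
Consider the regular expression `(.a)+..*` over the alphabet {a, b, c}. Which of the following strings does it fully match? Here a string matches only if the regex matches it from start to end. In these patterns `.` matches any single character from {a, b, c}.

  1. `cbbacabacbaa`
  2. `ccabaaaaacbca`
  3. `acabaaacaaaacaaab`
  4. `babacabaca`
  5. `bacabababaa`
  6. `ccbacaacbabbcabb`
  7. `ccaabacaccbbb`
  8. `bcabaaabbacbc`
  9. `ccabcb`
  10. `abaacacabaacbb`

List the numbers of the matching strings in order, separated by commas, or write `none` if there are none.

1. `cbbacabacbaa` → no match
2 → no match
3 → no match
4. `babacabaca` → match
5. `bacabababaa` → match
6 → no match
7 → no match
8 → no match
9. `ccabcb` → no match
10 → no match

4, 5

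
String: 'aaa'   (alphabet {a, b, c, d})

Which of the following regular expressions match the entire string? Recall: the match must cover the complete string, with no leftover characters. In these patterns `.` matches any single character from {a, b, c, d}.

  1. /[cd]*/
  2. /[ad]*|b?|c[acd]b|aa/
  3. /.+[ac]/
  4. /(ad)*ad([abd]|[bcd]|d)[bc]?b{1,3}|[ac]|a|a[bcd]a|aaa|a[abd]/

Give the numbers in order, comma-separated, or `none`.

1 → no match
2 → match
3 → match
4 → match

2, 3, 4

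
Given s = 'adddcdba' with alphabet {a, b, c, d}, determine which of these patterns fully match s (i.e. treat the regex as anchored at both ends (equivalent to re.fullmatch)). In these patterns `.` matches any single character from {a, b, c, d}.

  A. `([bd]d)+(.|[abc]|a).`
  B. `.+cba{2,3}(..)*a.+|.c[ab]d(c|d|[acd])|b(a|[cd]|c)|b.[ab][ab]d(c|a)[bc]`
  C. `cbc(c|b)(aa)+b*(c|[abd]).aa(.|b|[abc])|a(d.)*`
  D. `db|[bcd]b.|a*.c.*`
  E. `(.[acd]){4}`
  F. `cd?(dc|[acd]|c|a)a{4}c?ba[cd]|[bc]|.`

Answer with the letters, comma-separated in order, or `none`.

E

A → no match
B → no match
C → no match
D → no match
E → match
F → no match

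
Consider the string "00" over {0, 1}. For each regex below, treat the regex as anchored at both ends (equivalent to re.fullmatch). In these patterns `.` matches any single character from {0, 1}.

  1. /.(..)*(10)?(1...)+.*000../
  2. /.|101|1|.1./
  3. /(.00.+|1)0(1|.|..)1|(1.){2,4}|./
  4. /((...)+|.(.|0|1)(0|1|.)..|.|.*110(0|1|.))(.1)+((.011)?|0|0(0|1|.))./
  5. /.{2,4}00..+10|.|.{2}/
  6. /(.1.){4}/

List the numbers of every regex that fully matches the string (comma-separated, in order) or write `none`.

5

1 → no match
2 → no match
3 → no match
4 → no match
5 → match
6 → no match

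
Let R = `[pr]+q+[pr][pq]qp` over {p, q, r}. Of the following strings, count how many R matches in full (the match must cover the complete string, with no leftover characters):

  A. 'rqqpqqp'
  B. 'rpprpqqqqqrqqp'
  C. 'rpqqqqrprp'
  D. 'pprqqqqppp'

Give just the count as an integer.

A. 'rqqpqqp' → match
B → match
C. 'rpqqqqrprp' → no match — must end with 'qp'
D. 'pprqqqqppp' → no match — must end with 'qp'
Total matched: 2

2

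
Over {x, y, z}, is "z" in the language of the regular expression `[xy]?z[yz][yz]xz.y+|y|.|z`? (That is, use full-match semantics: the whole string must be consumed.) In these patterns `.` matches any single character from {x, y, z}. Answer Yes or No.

Yes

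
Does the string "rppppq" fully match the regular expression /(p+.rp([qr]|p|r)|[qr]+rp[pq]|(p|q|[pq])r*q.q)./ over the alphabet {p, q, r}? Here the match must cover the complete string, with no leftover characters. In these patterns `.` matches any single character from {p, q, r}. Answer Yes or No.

No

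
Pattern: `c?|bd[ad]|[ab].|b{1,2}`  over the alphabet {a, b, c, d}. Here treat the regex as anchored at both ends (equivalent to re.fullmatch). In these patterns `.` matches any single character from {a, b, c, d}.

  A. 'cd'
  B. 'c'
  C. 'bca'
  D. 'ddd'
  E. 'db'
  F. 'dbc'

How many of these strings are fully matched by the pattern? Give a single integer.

A → no match
B → match
C → no match
D → no match
E → no match
F → no match
Total matched: 1

1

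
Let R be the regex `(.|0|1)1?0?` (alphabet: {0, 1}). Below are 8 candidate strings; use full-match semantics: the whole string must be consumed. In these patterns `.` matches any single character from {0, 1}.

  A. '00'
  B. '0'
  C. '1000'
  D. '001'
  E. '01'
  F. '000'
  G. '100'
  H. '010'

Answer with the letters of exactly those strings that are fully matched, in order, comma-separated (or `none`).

A → match
B → match
C → no match
D → no match
E → match
F → no match
G → no match
H → match

A, B, E, H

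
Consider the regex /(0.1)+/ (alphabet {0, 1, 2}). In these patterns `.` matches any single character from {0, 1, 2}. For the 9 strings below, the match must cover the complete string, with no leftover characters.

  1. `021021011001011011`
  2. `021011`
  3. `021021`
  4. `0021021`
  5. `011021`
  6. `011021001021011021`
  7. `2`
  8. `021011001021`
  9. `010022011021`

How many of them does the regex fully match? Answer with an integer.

1 → match
2 → match
3 → match
4 → no match
5 → match
6 → match
7 → no match — must start with `0`
8 → match
9 → no match
Total matched: 6

6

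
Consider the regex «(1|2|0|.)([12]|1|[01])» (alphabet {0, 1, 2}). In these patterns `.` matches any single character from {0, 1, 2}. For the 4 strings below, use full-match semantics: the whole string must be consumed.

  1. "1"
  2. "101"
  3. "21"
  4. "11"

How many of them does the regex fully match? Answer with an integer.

2

1 → no match
2 → no match
3 → match
4 → match
Total matched: 2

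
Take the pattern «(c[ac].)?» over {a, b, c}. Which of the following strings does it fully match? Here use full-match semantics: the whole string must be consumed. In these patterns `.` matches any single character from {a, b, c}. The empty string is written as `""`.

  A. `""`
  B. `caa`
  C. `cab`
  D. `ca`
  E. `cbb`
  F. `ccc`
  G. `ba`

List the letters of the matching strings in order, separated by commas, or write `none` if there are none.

A → match
B → match
C → match
D → no match
E → no match
F → match
G → no match

A, B, C, F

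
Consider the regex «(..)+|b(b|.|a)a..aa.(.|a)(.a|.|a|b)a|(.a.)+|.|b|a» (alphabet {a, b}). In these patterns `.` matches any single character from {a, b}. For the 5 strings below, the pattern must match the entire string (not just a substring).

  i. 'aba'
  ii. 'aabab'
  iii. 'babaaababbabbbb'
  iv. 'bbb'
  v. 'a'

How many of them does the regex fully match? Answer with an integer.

i → no match
ii → no match
iii → no match
iv → no match
v → match
Total matched: 1

1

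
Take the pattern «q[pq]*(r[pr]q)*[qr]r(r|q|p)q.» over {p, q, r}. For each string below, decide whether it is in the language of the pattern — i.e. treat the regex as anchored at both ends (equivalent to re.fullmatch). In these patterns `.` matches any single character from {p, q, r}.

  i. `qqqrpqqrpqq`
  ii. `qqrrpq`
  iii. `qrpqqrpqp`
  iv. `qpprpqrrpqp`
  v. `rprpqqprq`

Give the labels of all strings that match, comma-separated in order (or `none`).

i. `qqqrpqqrpqq` → match
ii. `qqrrpq` → no match
iii. `qrpqqrpqp` → match
iv. `qpprpqrrpqp` → match
v. `rprpqqprq` → no match — must start with `q`

i, iii, iv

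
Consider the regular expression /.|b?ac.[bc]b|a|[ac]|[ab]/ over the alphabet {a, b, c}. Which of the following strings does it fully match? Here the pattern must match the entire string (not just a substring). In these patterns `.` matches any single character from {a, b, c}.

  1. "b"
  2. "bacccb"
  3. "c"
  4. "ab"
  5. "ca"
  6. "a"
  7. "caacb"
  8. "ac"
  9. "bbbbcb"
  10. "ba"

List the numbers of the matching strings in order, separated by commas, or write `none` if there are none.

1. "b" → match
2. "bacccb" → match
3. "c" → match
4. "ab" → no match
5. "ca" → no match
6. "a" → match
7. "caacb" → no match
8. "ac" → no match
9. "bbbbcb" → no match
10. "ba" → no match

1, 2, 3, 6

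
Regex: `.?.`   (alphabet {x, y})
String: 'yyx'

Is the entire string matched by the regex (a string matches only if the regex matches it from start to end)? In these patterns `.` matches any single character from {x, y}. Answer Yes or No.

No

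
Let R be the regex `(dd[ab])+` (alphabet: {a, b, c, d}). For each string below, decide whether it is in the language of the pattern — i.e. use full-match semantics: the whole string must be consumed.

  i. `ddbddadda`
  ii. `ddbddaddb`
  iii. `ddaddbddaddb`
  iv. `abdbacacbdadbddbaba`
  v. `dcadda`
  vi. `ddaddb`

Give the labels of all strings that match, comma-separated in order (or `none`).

i → match
ii → match
iii → match
iv → no match — must start with `dd`
v → no match — must start with `dd`
vi → match

i, ii, iii, vi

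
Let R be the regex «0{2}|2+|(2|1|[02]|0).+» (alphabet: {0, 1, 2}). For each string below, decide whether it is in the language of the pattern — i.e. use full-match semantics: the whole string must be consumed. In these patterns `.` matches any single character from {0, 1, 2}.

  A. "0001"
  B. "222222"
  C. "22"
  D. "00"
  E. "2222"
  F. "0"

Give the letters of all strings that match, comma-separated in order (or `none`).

A. "0001" → match
B. "222222" → match
C. "22" → match
D. "00" → match
E. "2222" → match
F. "0" → no match

A, B, C, D, E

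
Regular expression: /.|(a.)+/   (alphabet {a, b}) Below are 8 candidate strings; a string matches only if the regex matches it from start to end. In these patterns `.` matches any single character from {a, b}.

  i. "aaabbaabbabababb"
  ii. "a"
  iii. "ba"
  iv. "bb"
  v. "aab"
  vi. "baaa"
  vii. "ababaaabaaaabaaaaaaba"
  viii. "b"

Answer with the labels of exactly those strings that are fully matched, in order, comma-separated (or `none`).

i → no match
ii → match
iii → no match
iv → no match
v → no match
vi → no match
vii → no match
viii → match

ii, viii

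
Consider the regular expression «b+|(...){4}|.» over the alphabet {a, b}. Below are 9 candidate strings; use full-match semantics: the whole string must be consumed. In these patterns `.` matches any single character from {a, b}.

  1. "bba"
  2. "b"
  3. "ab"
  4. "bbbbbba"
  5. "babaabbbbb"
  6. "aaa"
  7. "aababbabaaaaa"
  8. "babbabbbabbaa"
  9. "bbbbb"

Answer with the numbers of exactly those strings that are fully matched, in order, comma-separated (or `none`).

1 → no match
2 → match
3 → no match
4 → no match
5 → no match
6 → no match
7 → no match
8 → no match
9 → match

2, 9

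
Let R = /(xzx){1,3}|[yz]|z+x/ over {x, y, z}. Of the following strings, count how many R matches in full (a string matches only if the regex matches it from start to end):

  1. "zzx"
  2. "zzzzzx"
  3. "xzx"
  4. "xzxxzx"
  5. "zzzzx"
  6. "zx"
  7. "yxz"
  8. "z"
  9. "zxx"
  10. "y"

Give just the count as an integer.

8

1. "zzx" → match
2. "zzzzzx" → match
3. "xzx" → match
4. "xzxxzx" → match
5. "zzzzx" → match
6. "zx" → match
7. "yxz" → no match
8. "z" → match
9. "zxx" → no match
10. "y" → match
Total matched: 8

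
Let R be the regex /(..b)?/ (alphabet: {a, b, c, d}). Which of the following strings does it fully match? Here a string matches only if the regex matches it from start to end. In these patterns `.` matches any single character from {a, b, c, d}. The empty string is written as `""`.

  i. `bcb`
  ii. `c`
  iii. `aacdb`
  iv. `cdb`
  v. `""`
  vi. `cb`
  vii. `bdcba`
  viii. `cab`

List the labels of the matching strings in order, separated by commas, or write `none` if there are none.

i → match
ii → no match
iii → no match
iv → match
v → match
vi → no match
vii → no match
viii → match

i, iv, v, viii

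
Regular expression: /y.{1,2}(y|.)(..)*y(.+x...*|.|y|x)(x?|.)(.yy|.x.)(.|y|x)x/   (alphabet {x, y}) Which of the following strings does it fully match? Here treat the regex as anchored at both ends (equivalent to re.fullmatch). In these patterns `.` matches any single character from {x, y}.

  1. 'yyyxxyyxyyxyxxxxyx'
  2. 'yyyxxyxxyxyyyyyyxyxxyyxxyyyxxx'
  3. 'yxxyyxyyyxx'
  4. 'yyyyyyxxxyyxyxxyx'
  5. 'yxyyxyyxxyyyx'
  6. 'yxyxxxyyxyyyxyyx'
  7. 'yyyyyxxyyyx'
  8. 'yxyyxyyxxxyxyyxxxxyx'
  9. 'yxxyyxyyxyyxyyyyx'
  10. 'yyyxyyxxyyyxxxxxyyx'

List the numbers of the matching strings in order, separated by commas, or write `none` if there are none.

1, 3, 4, 5, 6, 7, 8, 9, 10

1 → match
2 → no match
3 → match
4 → match
5 → match
6 → match
7 → match
8 → match
9 → match
10 → match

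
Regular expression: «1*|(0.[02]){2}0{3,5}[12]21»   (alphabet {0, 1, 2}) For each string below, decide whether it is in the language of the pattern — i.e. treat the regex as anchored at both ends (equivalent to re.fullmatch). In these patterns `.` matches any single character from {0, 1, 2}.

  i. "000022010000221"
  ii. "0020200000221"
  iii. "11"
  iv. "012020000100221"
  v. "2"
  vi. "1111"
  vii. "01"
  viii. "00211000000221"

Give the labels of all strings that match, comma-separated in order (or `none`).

ii, iii, vi

i → no match
ii → match
iii → match
iv → no match
v → no match
vi → match
vii → no match
viii → no match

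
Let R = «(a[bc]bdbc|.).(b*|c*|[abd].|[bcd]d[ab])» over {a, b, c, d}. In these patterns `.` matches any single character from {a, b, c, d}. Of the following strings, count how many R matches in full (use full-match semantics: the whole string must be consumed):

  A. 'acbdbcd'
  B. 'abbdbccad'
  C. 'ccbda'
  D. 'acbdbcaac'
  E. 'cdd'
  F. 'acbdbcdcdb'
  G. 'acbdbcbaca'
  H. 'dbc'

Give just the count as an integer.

6

A. 'acbdbcd' → match
B. 'abbdbccad' → match
C. 'ccbda' → match
D. 'acbdbcaac' → match
E. 'cdd' → no match
F. 'acbdbcdcdb' → match
G. 'acbdbcbaca' → no match
H. 'dbc' → match
Total matched: 6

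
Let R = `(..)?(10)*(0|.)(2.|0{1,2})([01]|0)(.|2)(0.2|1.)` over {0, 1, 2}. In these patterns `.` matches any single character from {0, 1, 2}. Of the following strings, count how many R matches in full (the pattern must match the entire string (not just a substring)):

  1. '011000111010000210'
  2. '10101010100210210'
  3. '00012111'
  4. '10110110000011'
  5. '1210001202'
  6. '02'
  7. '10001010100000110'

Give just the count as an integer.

1 → no match
2 → match
3 → no match
4 → no match
5 → no match
6 → no match
7 → no match
Total matched: 1

1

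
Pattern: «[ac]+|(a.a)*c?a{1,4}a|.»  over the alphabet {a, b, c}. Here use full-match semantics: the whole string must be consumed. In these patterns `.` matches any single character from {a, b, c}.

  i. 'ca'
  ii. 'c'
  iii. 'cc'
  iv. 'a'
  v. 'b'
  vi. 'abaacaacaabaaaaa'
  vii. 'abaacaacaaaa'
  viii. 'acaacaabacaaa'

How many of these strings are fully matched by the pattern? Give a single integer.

i → match
ii → match
iii → match
iv → match
v → match
vi → match
vii → match
viii → match
Total matched: 8

8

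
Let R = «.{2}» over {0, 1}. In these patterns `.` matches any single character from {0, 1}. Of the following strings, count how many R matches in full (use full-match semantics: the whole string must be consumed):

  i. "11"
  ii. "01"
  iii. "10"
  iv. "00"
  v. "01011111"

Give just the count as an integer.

i → match
ii → match
iii → match
iv → match
v → no match
Total matched: 4

4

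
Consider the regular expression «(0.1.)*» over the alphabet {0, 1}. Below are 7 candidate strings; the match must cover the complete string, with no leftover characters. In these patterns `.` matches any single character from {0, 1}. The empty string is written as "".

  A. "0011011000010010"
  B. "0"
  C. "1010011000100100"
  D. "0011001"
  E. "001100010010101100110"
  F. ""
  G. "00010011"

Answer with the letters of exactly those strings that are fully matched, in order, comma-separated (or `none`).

F

A → no match
B. "0" → no match
C → no match
D. "0011001" → no match
E → no match
F. "" → match
G. "00010011" → no match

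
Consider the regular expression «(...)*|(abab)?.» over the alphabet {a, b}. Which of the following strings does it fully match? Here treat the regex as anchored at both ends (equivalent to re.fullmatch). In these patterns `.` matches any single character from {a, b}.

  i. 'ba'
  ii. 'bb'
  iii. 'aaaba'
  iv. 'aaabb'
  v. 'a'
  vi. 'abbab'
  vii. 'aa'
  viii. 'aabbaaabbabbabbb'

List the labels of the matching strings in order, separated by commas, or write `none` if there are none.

v

i → no match
ii → no match
iii → no match
iv → no match
v → match
vi → no match
vii → no match
viii → no match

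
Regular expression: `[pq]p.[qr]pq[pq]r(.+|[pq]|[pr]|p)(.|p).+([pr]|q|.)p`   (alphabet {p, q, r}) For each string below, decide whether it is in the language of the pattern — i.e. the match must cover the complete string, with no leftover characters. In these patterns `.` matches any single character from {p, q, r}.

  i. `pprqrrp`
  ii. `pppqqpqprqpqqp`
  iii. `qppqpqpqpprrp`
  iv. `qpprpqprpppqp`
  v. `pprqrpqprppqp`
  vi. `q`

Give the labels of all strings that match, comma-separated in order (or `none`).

iv

i → no match
ii → no match
iii → no match
iv → match
v → no match
vi → no match — must end with `p`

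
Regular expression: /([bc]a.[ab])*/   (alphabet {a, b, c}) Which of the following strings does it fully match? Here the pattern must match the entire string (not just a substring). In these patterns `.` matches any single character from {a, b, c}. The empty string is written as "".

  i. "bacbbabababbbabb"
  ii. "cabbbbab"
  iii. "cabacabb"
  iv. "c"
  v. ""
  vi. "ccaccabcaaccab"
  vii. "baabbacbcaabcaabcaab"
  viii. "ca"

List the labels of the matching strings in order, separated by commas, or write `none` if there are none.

i, iii, v, vii

i → match
ii → no match
iii → match
iv → no match
v → match
vi → no match
vii → match
viii → no match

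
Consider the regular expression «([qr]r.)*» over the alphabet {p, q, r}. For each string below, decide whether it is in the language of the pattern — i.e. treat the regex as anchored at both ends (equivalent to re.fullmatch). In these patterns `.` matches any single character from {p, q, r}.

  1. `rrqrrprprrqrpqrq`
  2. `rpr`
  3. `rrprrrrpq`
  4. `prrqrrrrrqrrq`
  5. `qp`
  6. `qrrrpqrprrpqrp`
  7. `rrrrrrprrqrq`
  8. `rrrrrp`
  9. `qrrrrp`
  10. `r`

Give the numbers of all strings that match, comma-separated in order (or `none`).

8, 9

1 → no match
2 → no match
3 → no match
4 → no match
5 → no match
6 → no match
7 → no match
8 → match
9 → match
10 → no match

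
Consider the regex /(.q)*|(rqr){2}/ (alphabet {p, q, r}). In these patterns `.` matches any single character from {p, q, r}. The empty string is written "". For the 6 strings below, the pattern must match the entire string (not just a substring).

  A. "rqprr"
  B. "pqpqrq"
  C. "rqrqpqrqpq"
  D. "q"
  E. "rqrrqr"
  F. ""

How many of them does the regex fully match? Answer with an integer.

4

A → no match
B → match
C → match
D → no match
E → match
F → match
Total matched: 4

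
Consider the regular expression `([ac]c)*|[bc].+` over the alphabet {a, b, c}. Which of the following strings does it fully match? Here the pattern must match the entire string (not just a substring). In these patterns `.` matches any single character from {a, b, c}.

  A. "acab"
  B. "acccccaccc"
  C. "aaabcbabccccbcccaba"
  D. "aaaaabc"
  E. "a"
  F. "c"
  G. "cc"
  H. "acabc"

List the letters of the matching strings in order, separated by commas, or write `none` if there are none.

B, G

A → no match
B → match
C → no match
D → no match
E → no match
F → no match
G → match
H → no match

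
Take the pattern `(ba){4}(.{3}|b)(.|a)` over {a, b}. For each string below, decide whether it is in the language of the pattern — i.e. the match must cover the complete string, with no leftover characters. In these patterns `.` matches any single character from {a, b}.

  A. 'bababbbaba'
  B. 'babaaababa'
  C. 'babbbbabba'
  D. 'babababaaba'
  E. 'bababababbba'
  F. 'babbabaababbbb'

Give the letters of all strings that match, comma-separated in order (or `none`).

A → no match
B → no match
C → no match
D → no match
E → match
F → no match

E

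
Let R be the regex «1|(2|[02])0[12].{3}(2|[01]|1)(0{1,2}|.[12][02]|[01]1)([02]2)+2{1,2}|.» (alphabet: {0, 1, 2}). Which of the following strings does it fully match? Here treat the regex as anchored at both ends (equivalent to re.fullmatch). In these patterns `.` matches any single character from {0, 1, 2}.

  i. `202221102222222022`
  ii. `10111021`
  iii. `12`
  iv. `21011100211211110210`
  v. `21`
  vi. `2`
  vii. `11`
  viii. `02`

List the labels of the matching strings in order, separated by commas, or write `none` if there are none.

i → no match
ii → no match
iii → no match
iv → no match
v → no match
vi → match
vii → no match
viii → no match

vi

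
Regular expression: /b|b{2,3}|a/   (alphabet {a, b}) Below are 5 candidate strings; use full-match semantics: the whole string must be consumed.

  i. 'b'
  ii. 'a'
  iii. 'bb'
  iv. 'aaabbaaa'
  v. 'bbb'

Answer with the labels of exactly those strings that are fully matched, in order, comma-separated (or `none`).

i, ii, iii, v

i → match
ii → match
iii → match
iv → no match
v → match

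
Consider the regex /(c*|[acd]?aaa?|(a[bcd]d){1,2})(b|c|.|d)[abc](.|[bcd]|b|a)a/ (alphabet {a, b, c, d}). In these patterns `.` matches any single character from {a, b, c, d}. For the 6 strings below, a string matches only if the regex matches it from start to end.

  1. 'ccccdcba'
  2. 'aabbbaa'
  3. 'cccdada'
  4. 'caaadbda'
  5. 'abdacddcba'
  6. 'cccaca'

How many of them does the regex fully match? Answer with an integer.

5

1 → match
2 → no match
3 → match
4 → match
5 → match
6 → match
Total matched: 5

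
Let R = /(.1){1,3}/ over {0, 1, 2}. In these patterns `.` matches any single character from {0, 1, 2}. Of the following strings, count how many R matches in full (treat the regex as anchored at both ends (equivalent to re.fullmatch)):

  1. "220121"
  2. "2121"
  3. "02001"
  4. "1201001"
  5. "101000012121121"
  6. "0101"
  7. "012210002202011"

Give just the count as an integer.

1 → no match
2 → match
3 → no match
4 → no match
5 → no match
6 → match
7 → no match
Total matched: 2

2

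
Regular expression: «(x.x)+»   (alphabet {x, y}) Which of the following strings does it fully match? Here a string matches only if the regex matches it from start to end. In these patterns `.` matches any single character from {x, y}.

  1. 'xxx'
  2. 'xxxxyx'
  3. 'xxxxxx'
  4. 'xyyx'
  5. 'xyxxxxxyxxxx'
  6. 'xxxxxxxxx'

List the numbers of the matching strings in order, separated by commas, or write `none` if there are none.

1, 2, 3, 5, 6

1 → match
2 → match
3 → match
4 → no match
5 → match
6 → match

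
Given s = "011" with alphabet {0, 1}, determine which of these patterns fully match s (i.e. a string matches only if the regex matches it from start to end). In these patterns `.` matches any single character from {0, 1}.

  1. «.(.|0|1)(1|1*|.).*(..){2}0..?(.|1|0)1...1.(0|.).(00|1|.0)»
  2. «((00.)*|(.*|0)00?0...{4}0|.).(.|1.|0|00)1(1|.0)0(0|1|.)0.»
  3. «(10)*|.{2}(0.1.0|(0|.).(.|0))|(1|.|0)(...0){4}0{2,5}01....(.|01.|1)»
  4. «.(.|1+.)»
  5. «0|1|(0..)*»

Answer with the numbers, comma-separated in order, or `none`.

4, 5

1 → no match
2 → no match
3 → no match
4 → match
5 → match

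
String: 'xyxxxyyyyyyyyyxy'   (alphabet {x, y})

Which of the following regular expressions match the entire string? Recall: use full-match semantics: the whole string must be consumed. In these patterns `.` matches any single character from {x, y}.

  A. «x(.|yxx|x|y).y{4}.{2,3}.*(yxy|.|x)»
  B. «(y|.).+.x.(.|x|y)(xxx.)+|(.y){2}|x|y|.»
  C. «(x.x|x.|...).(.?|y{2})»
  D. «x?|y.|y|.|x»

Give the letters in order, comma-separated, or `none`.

A → match
B → no match
C → no match
D → no match

A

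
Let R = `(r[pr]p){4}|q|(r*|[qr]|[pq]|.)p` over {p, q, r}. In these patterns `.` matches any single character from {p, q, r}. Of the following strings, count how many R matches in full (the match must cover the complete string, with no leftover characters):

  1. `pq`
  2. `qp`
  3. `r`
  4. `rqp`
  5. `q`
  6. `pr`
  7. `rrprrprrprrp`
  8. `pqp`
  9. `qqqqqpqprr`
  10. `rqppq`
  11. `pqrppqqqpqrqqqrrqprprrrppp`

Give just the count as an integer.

3

1 → no match
2 → match
3 → no match
4 → no match
5 → match
6 → no match
7 → match
8 → no match
9 → no match
10 → no match
11 → no match
Total matched: 3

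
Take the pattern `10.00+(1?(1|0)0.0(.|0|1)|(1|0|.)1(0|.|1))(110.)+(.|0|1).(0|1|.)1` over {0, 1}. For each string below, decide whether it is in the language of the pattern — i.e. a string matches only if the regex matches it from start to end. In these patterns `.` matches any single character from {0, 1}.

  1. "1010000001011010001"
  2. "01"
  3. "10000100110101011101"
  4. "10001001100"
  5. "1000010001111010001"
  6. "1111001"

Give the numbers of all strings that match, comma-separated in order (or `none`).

1 → match
2 → no match — must start with "10"
3 → no match
4 → no match — must end with "1"
5 → no match
6 → no match — must start with "10"

1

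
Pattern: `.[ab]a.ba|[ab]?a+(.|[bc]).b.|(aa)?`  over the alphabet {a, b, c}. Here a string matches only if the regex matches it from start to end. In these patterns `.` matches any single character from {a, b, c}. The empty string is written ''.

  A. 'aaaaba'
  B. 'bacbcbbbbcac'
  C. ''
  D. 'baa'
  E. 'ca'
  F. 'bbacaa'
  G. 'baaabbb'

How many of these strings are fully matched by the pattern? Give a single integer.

A → match
B → no match
C → match
D → no match
E → no match
F → no match
G → match
Total matched: 3

3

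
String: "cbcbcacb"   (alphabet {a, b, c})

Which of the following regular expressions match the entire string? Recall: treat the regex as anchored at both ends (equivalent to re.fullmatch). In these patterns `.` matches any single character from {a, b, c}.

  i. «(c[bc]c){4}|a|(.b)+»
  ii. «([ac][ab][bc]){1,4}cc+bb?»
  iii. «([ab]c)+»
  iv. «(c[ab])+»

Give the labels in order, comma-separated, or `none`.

i → no match
ii → no match
iii → no match — must end with "c"
iv → match

iv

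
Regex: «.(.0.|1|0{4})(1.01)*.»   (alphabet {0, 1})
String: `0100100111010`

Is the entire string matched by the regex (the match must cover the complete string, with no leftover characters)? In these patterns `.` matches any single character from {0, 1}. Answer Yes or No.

Yes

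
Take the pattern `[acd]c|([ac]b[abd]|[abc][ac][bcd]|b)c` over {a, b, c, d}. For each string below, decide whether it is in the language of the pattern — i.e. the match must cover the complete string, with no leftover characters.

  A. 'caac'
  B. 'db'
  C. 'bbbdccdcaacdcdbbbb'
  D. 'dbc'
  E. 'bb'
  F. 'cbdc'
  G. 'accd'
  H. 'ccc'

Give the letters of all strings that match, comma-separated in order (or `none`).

A → no match
B → no match — must end with 'c'
C → no match — must end with 'c'
D → no match
E → no match — must end with 'c'
F → match
G → no match — must end with 'c'
H → no match

F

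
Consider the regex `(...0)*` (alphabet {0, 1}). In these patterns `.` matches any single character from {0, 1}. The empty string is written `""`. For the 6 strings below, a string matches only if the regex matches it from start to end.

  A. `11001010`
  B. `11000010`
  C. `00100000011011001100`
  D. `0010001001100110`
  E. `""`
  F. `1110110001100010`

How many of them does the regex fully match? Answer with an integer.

A. `11001010` → match
B. `11000010` → match
C → match
D → match
E. `""` → match
F → match
Total matched: 6

6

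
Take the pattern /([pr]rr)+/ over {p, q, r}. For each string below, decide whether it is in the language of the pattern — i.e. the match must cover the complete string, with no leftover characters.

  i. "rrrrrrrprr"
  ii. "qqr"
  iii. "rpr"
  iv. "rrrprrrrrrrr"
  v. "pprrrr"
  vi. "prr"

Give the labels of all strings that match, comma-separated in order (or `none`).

i → no match
ii → no match — must end with "rr"
iii → no match — must end with "rr"
iv → match
v → no match
vi → match

iv, vi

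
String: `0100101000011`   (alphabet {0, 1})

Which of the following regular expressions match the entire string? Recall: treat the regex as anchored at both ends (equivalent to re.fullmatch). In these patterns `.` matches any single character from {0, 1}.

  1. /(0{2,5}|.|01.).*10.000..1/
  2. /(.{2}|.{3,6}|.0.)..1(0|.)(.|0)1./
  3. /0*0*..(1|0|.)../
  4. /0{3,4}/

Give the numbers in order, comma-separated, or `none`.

1

1 → match
2 → no match
3 → no match
4 → no match — must end with `0`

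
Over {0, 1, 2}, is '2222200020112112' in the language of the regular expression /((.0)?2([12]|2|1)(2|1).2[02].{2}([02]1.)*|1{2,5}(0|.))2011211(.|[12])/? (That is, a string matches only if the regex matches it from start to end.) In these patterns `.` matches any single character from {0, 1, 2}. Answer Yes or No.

Yes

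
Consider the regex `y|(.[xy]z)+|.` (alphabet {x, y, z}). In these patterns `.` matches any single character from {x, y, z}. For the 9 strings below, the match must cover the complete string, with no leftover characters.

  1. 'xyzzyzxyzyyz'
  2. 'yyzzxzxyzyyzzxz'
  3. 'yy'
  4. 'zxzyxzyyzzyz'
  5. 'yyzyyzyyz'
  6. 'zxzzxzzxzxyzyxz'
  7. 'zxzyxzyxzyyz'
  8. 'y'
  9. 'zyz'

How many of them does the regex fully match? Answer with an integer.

1 → match
2 → match
3 → no match
4 → match
5 → match
6 → match
7 → match
8 → match
9 → match
Total matched: 8

8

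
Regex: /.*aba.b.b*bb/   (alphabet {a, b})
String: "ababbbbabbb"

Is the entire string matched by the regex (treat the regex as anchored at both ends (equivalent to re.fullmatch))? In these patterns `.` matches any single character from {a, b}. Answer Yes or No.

No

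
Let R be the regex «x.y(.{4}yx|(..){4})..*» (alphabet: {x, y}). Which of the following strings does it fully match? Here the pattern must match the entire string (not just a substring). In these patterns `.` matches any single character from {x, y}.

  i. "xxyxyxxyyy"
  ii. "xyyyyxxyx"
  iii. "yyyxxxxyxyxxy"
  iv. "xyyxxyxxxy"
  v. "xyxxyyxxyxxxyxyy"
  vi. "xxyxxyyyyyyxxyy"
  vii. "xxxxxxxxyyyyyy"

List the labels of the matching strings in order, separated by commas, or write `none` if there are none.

vi

i → no match
ii → no match
iii → no match — must start with "x"
iv → no match
v → no match
vi → match
vii → no match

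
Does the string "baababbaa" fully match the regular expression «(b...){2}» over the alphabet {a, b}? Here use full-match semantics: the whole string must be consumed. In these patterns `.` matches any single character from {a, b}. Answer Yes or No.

No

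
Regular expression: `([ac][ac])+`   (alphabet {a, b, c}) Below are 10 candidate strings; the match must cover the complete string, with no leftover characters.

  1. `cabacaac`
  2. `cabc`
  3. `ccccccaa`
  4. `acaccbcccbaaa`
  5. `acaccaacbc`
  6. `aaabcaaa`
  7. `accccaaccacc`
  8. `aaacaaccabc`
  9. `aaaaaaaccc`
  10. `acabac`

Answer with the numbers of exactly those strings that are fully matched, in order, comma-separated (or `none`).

1 → no match
2 → no match
3 → match
4 → no match
5 → no match
6 → no match
7 → match
8 → no match
9 → match
10 → no match

3, 7, 9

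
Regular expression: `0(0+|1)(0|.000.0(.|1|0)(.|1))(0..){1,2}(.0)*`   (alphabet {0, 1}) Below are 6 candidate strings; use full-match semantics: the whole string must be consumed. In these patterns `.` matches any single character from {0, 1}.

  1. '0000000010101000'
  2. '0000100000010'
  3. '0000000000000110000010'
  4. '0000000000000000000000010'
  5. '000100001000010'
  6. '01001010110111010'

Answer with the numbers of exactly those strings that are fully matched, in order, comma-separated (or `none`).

1 → match
2 → match
3 → match
4 → match
5 → no match
6 → no match

1, 2, 3, 4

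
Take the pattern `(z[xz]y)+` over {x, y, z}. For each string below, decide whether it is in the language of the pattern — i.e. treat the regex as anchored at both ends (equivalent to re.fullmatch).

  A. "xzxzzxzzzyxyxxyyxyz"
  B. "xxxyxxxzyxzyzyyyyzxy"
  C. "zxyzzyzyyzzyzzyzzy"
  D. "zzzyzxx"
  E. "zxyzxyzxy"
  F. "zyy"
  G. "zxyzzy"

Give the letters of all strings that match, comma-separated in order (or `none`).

E, G

A → no match — must start with "z"
B → no match — must start with "z"
C → no match
D. "zzzyzxx" → no match — must end with "y"
E. "zxyzxyzxy" → match
F. "zyy" → no match
G. "zxyzzy" → match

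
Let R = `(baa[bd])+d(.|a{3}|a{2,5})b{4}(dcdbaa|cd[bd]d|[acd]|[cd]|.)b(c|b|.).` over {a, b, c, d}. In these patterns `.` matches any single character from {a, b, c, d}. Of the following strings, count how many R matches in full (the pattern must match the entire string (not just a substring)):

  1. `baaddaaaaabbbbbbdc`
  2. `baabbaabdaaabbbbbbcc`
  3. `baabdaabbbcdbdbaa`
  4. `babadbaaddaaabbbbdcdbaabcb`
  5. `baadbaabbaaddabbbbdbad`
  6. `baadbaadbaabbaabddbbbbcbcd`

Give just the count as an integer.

4

1 → match
2 → match
3 → no match
4 → no match — must start with `baa`
5 → match
6 → match
Total matched: 4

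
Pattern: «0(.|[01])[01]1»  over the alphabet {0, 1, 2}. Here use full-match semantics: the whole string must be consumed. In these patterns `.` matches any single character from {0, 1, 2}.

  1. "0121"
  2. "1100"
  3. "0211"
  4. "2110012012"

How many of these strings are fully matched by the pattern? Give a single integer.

1. "0121" → no match
2. "1100" → no match — must start with "0"
3. "0211" → match
4. "2110012012" → no match — must start with "0"
Total matched: 1

1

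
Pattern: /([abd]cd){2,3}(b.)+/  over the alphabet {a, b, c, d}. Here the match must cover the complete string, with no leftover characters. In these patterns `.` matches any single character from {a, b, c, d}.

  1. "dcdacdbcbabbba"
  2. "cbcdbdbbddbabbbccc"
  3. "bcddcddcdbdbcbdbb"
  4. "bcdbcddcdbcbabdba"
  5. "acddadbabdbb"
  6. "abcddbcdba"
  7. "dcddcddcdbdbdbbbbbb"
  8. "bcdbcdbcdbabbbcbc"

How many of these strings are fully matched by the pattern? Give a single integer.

1 → match
2 → no match
3 → match
4 → match
5 → no match
6 → no match
7 → match
8 → match
Total matched: 5

5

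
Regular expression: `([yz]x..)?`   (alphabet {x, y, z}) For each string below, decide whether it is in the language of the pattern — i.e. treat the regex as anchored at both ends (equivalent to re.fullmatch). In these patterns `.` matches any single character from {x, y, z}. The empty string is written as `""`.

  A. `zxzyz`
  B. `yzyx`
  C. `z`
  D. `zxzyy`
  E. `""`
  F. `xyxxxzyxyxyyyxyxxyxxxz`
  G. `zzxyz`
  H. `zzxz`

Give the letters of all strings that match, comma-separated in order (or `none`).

E

A → no match
B → no match
C → no match
D → no match
E → match
F → no match
G → no match
H → no match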